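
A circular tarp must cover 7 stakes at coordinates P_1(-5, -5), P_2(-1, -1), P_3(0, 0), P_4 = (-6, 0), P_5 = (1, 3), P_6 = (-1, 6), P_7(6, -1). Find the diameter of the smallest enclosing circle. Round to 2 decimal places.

12.92

A smallest enclosing disk is always determined by at most three of the input points on its boundary.
The minimum enclosing circle is determined by three boundary points: P_1, P_6, P_7.
Their circumcentre is (-13/30, -13/30) with r² = 18769/450.
The farthest remaining point P_4 is at distance² 14029/450 ≤ 18769/450.
Diameter = 2r = 2√(18769/450) ≈ 12.92.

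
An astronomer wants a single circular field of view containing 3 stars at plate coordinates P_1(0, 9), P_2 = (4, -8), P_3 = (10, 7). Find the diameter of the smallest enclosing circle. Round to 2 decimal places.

Side lengths²: P_1P_2² = 305, P_1P_3² = 104, P_2P_3² = 261.
Since P_1P_2² = 305 < 261 + 104 = 365, the triangle is acute, so the smallest enclosing circle is the circumcircle.
Circumcentre = (193/54, 47/54), r² = 114985/1458.
Diameter = 2r = 2√(114985/1458) ≈ 17.76.

17.76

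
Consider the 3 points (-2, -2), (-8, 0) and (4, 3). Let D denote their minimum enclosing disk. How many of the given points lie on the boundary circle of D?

Call the three points A, B, C in the order given.
Side lengths²: AB² = 40, AC² = 61, BC² = 153.
Since BC² = 153 ≥ 61 + 40 = 101, the angle opposite BC is not acute, so the smallest enclosing circle has BC as diameter.
Centre = midpoint of BC = (-2, 1.5), r² = 153/4 = 38.25.
The points at distance exactly r from the centre are (-8, 0), (4, 3) — 2 points.

2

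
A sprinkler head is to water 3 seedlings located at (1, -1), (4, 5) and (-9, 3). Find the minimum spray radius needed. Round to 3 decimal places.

Call the three points A, B, C in the order given.
Side lengths²: AB² = 45, AC² = 116, BC² = 173.
Since BC² = 173 ≥ 116 + 45 = 161, the angle opposite BC is not acute, so the smallest enclosing circle has BC as diameter.
Centre = midpoint of BC = (-2.5, 4), r² = 173/4 = 43.25.
r = √(43.25) ≈ 6.576.

6.576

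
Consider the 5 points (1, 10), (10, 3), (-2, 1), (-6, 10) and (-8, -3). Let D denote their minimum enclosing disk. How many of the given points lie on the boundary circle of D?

3

By Welzl's lemma the MEC is supported by two points (diametrically opposite) or three points (on a circumcircle).
The minimum enclosing circle is determined by three boundary points: (10, 3), (-6, 10), (-8, -3).
Their circumcentre is (15/74, 177/74) with r² = 263825/2738.
The farthest remaining point (1, 10) is at distance² 160225/2738 ≤ 263825/2738.
The points at distance exactly r from the centre are (10, 3), (-6, 10), (-8, -3) — 3 points.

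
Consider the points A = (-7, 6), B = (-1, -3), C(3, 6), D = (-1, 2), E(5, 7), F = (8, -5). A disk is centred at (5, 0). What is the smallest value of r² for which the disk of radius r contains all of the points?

180

The required radius is the distance from (5, 0) to the farthest point.
Squared distances: 180, 45, 40, 40, 49, 34.
Maximum is 180, attained at A.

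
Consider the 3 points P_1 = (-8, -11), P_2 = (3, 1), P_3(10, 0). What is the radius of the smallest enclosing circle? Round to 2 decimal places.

Side lengths²: P_1P_2² = 265, P_1P_3² = 445, P_2P_3² = 50.
Since P_1P_3² = 445 ≥ 265 + 50 = 315, the angle opposite P_1P_3 is not acute, so the smallest enclosing circle has P_1P_3 as diameter.
Centre = midpoint of P_1P_3 = (1, -5.5), r² = 445/4 = 111.25.
r = √(111.25) ≈ 10.55.

10.55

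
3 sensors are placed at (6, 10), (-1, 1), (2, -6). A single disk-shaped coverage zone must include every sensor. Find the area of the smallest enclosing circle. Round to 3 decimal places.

Call the three points A, B, C in the order given.
Side lengths²: AB² = 130, AC² = 272, BC² = 58.
Since AC² = 272 ≥ 130 + 58 = 188, the angle opposite AC is not acute, so the smallest enclosing circle has AC as diameter.
Centre = midpoint of AC = (4, 2), r² = 272/4 = 68.
Area = π·r² = π·68 ≈ 213.628.

213.628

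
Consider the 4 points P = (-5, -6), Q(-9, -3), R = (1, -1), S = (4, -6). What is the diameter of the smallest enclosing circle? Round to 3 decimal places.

A smallest enclosing disk is always determined by at most three of the input points on its boundary.
The farthest pair is Q–S with squared distance 178. The circle on this segment as diameter has centre (-2.5, -4.5) and r² = 178/4 = 44.5.
Check P: distance² to centre = 8.5 ≤ 44.5, so it lies inside.
All remaining points lie in this disk, and no smaller disk contains both endpoints, so this is the minimum enclosing circle.
Diameter = 2r = 2√(44.5) ≈ 13.342.

13.342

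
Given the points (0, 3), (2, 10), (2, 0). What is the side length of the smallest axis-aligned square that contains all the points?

The bounding box has width 2 and height 10.
An axis-aligned square enclosing the set must have side ≥ max(width, height).
So the minimum side is max(2, 10) = 10.

10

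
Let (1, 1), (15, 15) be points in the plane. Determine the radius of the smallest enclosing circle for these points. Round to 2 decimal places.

The smallest circle enclosing two points has them as diameter endpoints.
Centre = midpoint = (8, 8); r² = |(1, 1)−(15, 15)|²/4 = 392/4 = 98.
r = √98 ≈ 9.90.

9.90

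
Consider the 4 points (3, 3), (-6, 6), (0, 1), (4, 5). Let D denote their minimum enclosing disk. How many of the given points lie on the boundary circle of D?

The minimum enclosing circle of a finite set is fixed by two of the points (as a diameter) or three (as a circumcircle).
The farthest pair is (-6, 6)–(4, 5) with squared distance 101. The circle on this segment as diameter has centre (-1, 5.5) and r² = 101/4 = 25.25.
Check (3, 3): distance² to centre = 22.25 ≤ 25.25, so it lies inside.
All remaining points lie in this disk, and no smaller disk contains both endpoints, so this is the minimum enclosing circle.
The points at distance exactly r from the centre are (-6, 6), (4, 5) — 2 points.

2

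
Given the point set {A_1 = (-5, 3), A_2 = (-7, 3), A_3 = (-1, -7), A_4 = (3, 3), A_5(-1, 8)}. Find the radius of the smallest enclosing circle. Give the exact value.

7.5

The farthest pair is A_3–A_5 with squared distance 225. The circle on this segment as diameter has centre (-1, 0.5) and r² = 225/4 = 56.25.
Check A_1: distance² to centre = 22.25 ≤ 56.25, so it lies inside.
All remaining points lie in this disk, and no smaller disk contains both endpoints, so this is the minimum enclosing circle.
r = √(56.25) = 7.5.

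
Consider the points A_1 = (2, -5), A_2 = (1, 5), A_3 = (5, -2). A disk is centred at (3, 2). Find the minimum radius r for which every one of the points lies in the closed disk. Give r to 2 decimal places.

7.07

The required radius is the distance from (3, 2) to the farthest point.
Squared distances: 50, 13, 20.
Maximum is 50, attained at A_1.
r = √50 ≈ 7.07.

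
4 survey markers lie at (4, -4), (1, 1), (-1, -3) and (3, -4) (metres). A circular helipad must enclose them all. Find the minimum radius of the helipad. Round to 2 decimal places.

The minimum enclosing circle is determined by three boundary points: (4, -4), (1, 1), (-1, -3).
Their circumcentre is (20/11, -21/11) with r² = 1105/121.
The farthest remaining point (3, -4) is at distance² 698/121 ≤ 1105/121.
r = √(1105/121) ≈ 3.02.

3.02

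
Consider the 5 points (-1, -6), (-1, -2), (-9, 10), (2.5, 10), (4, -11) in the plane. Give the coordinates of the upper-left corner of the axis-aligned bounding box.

(-9, 10)

x-range [-9, 4], y-range [-11, 10].
The upper-left corner is (-9, 10).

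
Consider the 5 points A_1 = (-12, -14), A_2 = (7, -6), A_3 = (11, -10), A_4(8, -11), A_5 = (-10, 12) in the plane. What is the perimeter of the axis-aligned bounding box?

98

Width = max x − min x = 11 − (-12) = 23.
Height = max y − min y = 12 − (-14) = 26.
Perimeter = 2(23 + 26) = 98.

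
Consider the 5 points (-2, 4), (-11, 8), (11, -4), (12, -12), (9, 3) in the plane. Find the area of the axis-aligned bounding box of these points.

460

x ranges over [-11, 12], width 23.
y ranges over [-12, 8], height 20.
Area = 23 × 20 = 460.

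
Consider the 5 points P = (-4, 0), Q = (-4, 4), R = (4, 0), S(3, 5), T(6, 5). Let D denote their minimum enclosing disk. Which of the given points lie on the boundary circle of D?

The farthest pair is P–T with squared distance 125. The circle on this segment as diameter has centre (1, 2.5) and r² = 125/4 = 31.25.
Check Q: distance² to centre = 27.25 ≤ 31.25, so it lies inside.
All remaining points lie in this disk, and no smaller disk contains both endpoints, so this is the minimum enclosing circle.
The points at distance exactly r from the centre are P, T — 2 points.

P, T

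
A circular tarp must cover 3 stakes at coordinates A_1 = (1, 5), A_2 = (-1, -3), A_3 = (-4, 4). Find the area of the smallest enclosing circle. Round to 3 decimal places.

55.774

Side lengths²: A_1A_2² = 68, A_1A_3² = 26, A_2A_3² = 58.
Since A_1A_2² = 68 < 58 + 26 = 84, the triangle is acute, so the smallest enclosing circle is the circumcircle.
Circumcentre = (-16/19, 23/19), r² = 6409/361.
Area = π·r² = π·6409/361 ≈ 55.774.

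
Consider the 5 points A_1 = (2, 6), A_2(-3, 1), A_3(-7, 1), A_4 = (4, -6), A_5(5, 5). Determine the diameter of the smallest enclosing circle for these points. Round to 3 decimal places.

14.232

The minimum enclosing circle of a finite set is fixed by two of the points (as a diameter) or three (as a circumcircle).
The minimum enclosing circle is determined by three boundary points: A_3, A_4, A_5.
Their circumcentre is (0.03125, -0.09375) with r² = 50.634765625.
The farthest remaining point A_1 is at distance² 41.009765625 ≤ 50.634765625.
Diameter = 2r = 2√(50.634765625) ≈ 14.232.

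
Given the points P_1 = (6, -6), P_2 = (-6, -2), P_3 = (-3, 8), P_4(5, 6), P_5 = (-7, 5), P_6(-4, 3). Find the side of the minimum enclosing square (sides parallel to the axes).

The bounding box has width 13 and height 14.
An axis-aligned square enclosing the set must have side ≥ max(width, height).
So the minimum side is max(13, 14) = 14.

14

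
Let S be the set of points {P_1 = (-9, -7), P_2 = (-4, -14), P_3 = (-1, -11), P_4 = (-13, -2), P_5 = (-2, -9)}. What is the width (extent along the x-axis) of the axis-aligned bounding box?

max x = -1, min x = -13, so width = 12.

12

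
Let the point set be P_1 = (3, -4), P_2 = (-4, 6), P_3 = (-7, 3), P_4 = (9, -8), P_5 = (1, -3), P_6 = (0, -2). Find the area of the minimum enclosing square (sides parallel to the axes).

256

The bounding box has width 16 and height 14.
An axis-aligned square enclosing the set must have side ≥ max(width, height).
So the minimum side is max(16, 14) = 16.
Area = 16² = 256.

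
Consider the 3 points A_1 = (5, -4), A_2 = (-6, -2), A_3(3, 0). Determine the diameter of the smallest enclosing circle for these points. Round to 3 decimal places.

Side lengths²: A_1A_2² = 125, A_1A_3² = 20, A_2A_3² = 85.
Since A_1A_2² = 125 ≥ 85 + 20 = 105, the angle opposite A_1A_2 is not acute, so the smallest enclosing circle has A_1A_2 as diameter.
Centre = midpoint of A_1A_2 = (-0.5, -3), r² = 125/4 = 31.25.
Diameter = 2r = 2√(31.25) ≈ 11.180.

11.180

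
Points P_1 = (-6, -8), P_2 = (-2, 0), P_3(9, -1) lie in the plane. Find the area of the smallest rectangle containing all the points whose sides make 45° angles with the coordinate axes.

132

In coordinates u = x + y, v = x − y the rectangle is axis-aligned; the map (x,y)→(u,v) scales areas by 2.
u-values: -14, -2, 8; range = 8 − (-14) = 22.
v-values: 2, -2, 10; range = 10 − (-2) = 12.
Area = (22 × 12) / 2 = 132.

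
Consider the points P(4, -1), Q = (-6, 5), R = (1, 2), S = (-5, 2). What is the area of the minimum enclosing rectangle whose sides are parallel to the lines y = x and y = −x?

48

In coordinates u = x + y, v = x − y the rectangle is axis-aligned; the map (x,y)→(u,v) scales areas by 2.
u-values: 3, -1, 3, -3; range = 3 − (-3) = 6.
v-values: 5, -11, -1, -7; range = 5 − (-11) = 16.
Area = (6 × 16) / 2 = 48.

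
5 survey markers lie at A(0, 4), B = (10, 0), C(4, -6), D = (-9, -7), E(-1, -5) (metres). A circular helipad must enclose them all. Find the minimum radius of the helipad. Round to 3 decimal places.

A smallest enclosing disk is always determined by at most three of the input points on its boundary.
The farthest pair is B–D with squared distance 410. The circle on this segment as diameter has centre (0.5, -3.5) and r² = 410/4 = 102.5.
Check A: distance² to centre = 56.5 ≤ 102.5, so it lies inside.
All remaining points lie in this disk, and no smaller disk contains both endpoints, so this is the minimum enclosing circle.
r = √(102.5) ≈ 10.124.

10.124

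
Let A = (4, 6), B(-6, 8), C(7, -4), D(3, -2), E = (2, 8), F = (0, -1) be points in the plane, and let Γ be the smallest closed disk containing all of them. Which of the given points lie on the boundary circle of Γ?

The farthest pair is B–C with squared distance 313. The circle on this segment as diameter has centre (0.5, 2) and r² = 313/4 = 78.25.
Check A: distance² to centre = 28.25 ≤ 78.25, so it lies inside.
All remaining points lie in this disk, and no smaller disk contains both endpoints, so this is the minimum enclosing circle.
The points at distance exactly r from the centre are B, C — 2 points.

B, C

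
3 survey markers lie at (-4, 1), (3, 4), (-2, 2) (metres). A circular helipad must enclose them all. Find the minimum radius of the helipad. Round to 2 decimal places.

3.81

Call the three points A, B, C in the order given.
Side lengths²: AB² = 58, AC² = 5, BC² = 29.
Since AB² = 58 ≥ 29 + 5 = 34, the angle opposite AB is not acute, so the smallest enclosing circle has AB as diameter.
Centre = midpoint of AB = (-0.5, 2.5), r² = 58/4 = 14.5.
r = √(14.5) ≈ 3.81.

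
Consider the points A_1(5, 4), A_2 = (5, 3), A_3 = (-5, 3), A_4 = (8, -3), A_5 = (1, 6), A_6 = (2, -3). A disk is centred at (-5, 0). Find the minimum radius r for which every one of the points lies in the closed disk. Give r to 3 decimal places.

The required radius is the distance from (-5, 0) to the farthest point.
Squared distances: 116, 109, 9, 178, 72, 58.
Maximum is 178, attained at A_4.
r = √178 ≈ 13.342.

13.342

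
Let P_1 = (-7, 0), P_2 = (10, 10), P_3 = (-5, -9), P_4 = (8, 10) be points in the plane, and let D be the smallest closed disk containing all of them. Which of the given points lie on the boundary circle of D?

P_2, P_3

The minimum enclosing circle of a finite set is fixed by two of the points (as a diameter) or three (as a circumcircle).
The farthest pair is P_2–P_3 with squared distance 586. The circle on this segment as diameter has centre (2.5, 0.5) and r² = 586/4 = 146.5.
Check P_1: distance² to centre = 90.5 ≤ 146.5, so it lies inside.
All remaining points lie in this disk, and no smaller disk contains both endpoints, so this is the minimum enclosing circle.
The points at distance exactly r from the centre are P_2, P_3 — 2 points.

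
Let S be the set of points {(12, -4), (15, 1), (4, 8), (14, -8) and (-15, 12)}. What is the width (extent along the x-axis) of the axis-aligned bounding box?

30

max x = 15, min x = -15, so width = 30.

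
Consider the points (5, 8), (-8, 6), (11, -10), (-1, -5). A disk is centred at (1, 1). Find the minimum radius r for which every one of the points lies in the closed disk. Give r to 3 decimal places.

14.866

The required radius is the distance from (1, 1) to the farthest point.
Squared distances: 65, 106, 221, 40.
Maximum is 221, attained at (11, -10).
r = √221 ≈ 14.866.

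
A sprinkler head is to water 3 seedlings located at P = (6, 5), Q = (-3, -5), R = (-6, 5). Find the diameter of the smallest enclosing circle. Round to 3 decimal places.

Side lengths²: PQ² = 181, PR² = 144, QR² = 109.
Since PQ² = 181 < 144 + 109 = 253, the triangle is acute, so the smallest enclosing circle is the circumcircle.
Circumcentre = (0, 1.35), r² = 49.3225.
Diameter = 2r = 2√(49.3225) ≈ 14.046.

14.046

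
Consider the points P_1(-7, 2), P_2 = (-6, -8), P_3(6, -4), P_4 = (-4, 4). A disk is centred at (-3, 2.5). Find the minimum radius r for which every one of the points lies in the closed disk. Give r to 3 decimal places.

11.102

The required radius is the distance from (-3, 2.5) to the farthest point.
Squared distances: 16.25, 119.25, 123.25, 3.25.
Maximum is 123.25, attained at P_3.
r = √(123.25) ≈ 11.102.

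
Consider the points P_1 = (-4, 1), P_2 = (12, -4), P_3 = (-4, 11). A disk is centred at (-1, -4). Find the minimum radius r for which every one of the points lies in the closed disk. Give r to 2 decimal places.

15.30

The required radius is the distance from (-1, -4) to the farthest point.
Squared distances: 34, 169, 234.
Maximum is 234, attained at P_3.
r = √234 ≈ 15.30.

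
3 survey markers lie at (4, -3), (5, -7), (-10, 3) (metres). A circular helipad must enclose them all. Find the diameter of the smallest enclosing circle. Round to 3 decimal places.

18.028

Call the three points A, B, C in the order given.
Side lengths²: AB² = 17, AC² = 232, BC² = 325.
Since BC² = 325 ≥ 232 + 17 = 249, the angle opposite BC is not acute, so the smallest enclosing circle has BC as diameter.
Centre = midpoint of BC = (-2.5, -2), r² = 325/4 = 81.25.
Diameter = 2r = 2√(81.25) ≈ 18.028.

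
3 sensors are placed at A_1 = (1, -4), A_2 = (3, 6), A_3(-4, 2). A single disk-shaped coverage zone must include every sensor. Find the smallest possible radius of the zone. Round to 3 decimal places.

Side lengths²: A_1A_2² = 104, A_1A_3² = 61, A_2A_3² = 65.
Since A_1A_2² = 104 < 65 + 61 = 126, the triangle is acute, so the smallest enclosing circle is the circumcircle.
Circumcentre = (69/62, 73/62), r² = 51545/1922.
r = √(51545/1922) ≈ 5.179.

5.179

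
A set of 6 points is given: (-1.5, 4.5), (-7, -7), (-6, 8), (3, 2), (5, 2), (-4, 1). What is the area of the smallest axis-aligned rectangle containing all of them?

x ranges over [-7, 5], width 12.
y ranges over [-7, 8], height 15.
Area = 12 × 15 = 180.

180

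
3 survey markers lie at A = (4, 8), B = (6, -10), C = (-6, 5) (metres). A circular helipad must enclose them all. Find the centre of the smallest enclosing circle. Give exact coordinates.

Side lengths²: AB² = 328, AC² = 109, BC² = 369.
Since BC² = 369 < 328 + 109 = 437, the triangle is acute, so the smallest enclosing circle is the circumcircle.
Circumcentre = (85/62, -87/62), r² = 183229/1922.
Centre = (85/62, -87/62).

(85/62, -87/62)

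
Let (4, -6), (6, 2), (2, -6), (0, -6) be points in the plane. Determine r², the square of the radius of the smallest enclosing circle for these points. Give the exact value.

25

By Welzl's lemma the MEC is supported by two points (diametrically opposite) or three points (on a circumcircle).
The farthest pair is (6, 2)–(0, -6) with squared distance 100. The circle on this segment as diameter has centre (3, -2) and r² = 100/4 = 25.
Check (4, -6): distance² to centre = 17 ≤ 25, so it lies inside.
All remaining points lie in this disk, and no smaller disk contains both endpoints, so this is the minimum enclosing circle.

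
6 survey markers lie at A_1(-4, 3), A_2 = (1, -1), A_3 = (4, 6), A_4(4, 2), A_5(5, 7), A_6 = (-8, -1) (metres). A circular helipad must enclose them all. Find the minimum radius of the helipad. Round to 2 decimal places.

7.63

The minimum enclosing circle of a finite set is fixed by two of the points (as a diameter) or three (as a circumcircle).
The farthest pair is A_5–A_6 with squared distance 233. The circle on this segment as diameter has centre (-1.5, 3) and r² = 233/4 = 58.25.
Check A_1: distance² to centre = 6.25 ≤ 58.25, so it lies inside.
All remaining points lie in this disk, and no smaller disk contains both endpoints, so this is the minimum enclosing circle.
r = √(58.25) ≈ 7.63.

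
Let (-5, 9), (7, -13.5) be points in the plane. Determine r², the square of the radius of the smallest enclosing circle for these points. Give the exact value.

162.5625

The smallest circle enclosing two points has them as diameter endpoints.
Centre = midpoint = (1, -2.25); r² = |(-5, 9)−(7, -13.5)|²/4 = 650.25/4 = 162.5625.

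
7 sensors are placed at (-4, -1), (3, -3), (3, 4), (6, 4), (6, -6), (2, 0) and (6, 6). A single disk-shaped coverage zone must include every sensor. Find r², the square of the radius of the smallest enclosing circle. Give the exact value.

46.5625

The minimum enclosing circle of a finite set is fixed by two of the points (as a diameter) or three (as a circumcircle).
The minimum enclosing circle is determined by three boundary points: (-4, -1), (6, -6), (6, 6).
Their circumcentre is (2.75, 0) with r² = 46.5625.
The farthest remaining point (6, 4) is at distance² 26.5625 ≤ 46.5625.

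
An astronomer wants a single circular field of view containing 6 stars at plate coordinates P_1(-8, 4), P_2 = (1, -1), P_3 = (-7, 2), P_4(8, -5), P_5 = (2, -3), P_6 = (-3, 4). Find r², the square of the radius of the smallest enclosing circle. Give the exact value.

84.25

By Welzl's lemma the MEC is supported by two points (diametrically opposite) or three points (on a circumcircle).
The farthest pair is P_1–P_4 with squared distance 337. The circle on this segment as diameter has centre (0, -0.5) and r² = 337/4 = 84.25.
Check P_2: distance² to centre = 1.25 ≤ 84.25, so it lies inside.
All remaining points lie in this disk, and no smaller disk contains both endpoints, so this is the minimum enclosing circle.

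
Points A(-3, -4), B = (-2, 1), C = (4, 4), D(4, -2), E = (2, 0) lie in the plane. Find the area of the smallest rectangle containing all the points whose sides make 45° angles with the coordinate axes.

In coordinates u = x + y, v = x − y the rectangle is axis-aligned; the map (x,y)→(u,v) scales areas by 2.
u-values: -7, -1, 8, 2, 2; range = 8 − (-7) = 15.
v-values: 1, -3, 0, 6, 2; range = 6 − (-3) = 9.
Area = (15 × 9) / 2 = 67.5.

67.5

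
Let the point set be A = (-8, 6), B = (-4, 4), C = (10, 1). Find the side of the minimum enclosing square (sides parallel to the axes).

The bounding box has width 18 and height 5.
An axis-aligned square enclosing the set must have side ≥ max(width, height).
So the minimum side is max(18, 5) = 18.

18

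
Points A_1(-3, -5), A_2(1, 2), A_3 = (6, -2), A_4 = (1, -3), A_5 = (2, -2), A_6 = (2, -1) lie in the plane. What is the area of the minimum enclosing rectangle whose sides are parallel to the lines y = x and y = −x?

In coordinates u = x + y, v = x − y the rectangle is axis-aligned; the map (x,y)→(u,v) scales areas by 2.
u-values: -8, 3, 4, -2, 0, 1; range = 4 − (-8) = 12.
v-values: 2, -1, 8, 4, 4, 3; range = 8 − (-1) = 9.
Area = (12 × 9) / 2 = 54.

54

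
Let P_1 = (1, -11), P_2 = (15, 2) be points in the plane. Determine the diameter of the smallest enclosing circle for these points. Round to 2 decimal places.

19.10

The smallest circle enclosing two points has them as diameter endpoints.
Centre = midpoint = (8, -4.5); r² = |P_1P_2|²/4 = 365/4 = 91.25.
Diameter = 2r = 2√(91.25) ≈ 19.10.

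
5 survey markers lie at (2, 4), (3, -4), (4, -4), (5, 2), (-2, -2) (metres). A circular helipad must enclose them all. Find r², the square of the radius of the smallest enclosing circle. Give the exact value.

2210/121

A smallest enclosing disk is always determined by at most three of the input points on its boundary.
The minimum enclosing circle is determined by three boundary points: (2, 4), (4, -4), (-2, -2).
Their circumcentre is (21/11, -3/11) with r² = 2210/121.
The farthest remaining point (3, -4) is at distance² 1825/121 ≤ 2210/121.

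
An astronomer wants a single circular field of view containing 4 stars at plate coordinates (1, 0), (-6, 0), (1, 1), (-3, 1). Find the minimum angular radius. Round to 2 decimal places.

3.54

The farthest pair is (-6, 0)–(1, 1) with squared distance 50. The circle on this segment as diameter has centre (-2.5, 0.5) and r² = 50/4 = 12.5.
Check (1, 0): distance² to centre = 12.5 ≤ 12.5, so it lies inside.
All remaining points lie in this disk, and no smaller disk contains both endpoints, so this is the minimum enclosing circle.
r = √(12.5) ≈ 3.54.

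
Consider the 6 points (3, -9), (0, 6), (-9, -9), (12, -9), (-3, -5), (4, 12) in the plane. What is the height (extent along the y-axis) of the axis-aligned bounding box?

21

max y = 12, min y = -9, so height = 21.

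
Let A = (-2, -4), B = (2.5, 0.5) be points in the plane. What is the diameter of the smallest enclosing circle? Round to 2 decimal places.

6.36

The smallest circle enclosing two points has them as diameter endpoints.
Centre = midpoint = (0.25, -1.75); r² = |AB|²/4 = 40.5/4 = 10.125.
Diameter = 2r = 2√(10.125) ≈ 6.36.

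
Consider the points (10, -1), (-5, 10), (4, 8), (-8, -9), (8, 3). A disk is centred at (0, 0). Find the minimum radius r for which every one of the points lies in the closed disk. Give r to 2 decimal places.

12.04

The required radius is the distance from (0, 0) to the farthest point.
Squared distances: 101, 125, 80, 145, 73.
Maximum is 145, attained at (-8, -9).
r = √145 ≈ 12.04.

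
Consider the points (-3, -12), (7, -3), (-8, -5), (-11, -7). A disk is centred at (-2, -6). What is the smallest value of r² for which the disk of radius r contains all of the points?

The required radius is the distance from (-2, -6) to the farthest point.
Squared distances: 37, 90, 37, 82.
Maximum is 90, attained at (7, -3).

90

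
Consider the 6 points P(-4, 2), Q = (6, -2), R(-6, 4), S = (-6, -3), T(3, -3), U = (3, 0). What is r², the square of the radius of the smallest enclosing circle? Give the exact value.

45.3125

The minimum enclosing circle of a finite set is fixed by two of the points (as a diameter) or three (as a circumcircle).
The minimum enclosing circle is determined by three boundary points: Q, R, S.
Their circumcentre is (-0.25, 0.5) with r² = 45.3125.
The farthest remaining point T is at distance² 22.8125 ≤ 45.3125.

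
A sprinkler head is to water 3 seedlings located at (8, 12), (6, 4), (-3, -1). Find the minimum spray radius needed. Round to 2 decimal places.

8.51

Call the three points A, B, C in the order given.
Side lengths²: AB² = 68, AC² = 290, BC² = 106.
Since AC² = 290 ≥ 106 + 68 = 174, the angle opposite AC is not acute, so the smallest enclosing circle has AC as diameter.
Centre = midpoint of AC = (2.5, 5.5), r² = 290/4 = 72.5.
r = √(72.5) ≈ 8.51.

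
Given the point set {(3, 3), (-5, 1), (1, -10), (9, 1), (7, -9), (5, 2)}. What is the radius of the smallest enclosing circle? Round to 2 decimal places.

The minimum enclosing circle is determined by three boundary points: (-5, 1), (9, 1), (7, -9).
Their circumcentre is (2, -2.8) with r² = 63.44.
The farthest remaining point (1, -10) is at distance² 52.84 ≤ 63.44.
r = √(63.44) ≈ 7.96.

7.96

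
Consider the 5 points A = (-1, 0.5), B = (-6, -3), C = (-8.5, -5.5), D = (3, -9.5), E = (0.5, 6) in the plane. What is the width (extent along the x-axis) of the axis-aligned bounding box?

max x = 3, min x = -8.5, so width = 11.5.

11.5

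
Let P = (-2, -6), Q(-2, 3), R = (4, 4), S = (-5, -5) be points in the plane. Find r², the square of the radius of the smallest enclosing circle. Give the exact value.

A smallest enclosing disk is always determined by at most three of the input points on its boundary.
The farthest pair is R–S with squared distance 162. The circle on this segment as diameter has centre (-0.5, -0.5) and r² = 162/4 = 40.5.
Check P: distance² to centre = 32.5 ≤ 40.5, so it lies inside.
All remaining points lie in this disk, and no smaller disk contains both endpoints, so this is the minimum enclosing circle.

40.5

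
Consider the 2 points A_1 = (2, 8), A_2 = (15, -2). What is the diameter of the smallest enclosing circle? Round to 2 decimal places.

16.40

The smallest circle enclosing two points has them as diameter endpoints.
Centre = midpoint = (8.5, 3); r² = |A_1A_2|²/4 = 269/4 = 67.25.
Diameter = 2r = 2√(67.25) ≈ 16.40.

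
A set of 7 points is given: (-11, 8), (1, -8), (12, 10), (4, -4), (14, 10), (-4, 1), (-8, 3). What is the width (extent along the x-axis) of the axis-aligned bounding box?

max x = 14, min x = -11, so width = 25.

25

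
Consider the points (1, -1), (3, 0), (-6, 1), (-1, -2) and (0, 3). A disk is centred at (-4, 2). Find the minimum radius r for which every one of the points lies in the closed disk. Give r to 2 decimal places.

The required radius is the distance from (-4, 2) to the farthest point.
Squared distances: 34, 53, 5, 25, 17.
Maximum is 53, attained at (3, 0).
r = √53 ≈ 7.28.

7.28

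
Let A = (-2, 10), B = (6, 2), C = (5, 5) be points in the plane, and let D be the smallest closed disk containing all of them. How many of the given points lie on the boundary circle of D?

2

Side lengths²: AB² = 128, AC² = 74, BC² = 10.
Since AB² = 128 ≥ 74 + 10 = 84, the angle opposite AB is not acute, so the smallest enclosing circle has AB as diameter.
Centre = midpoint of AB = (2, 6), r² = 128/4 = 32.
The points at distance exactly r from the centre are A, B — 2 points.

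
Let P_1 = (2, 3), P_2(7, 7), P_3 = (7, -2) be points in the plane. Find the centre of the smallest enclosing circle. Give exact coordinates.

Side lengths²: P_1P_2² = 41, P_1P_3² = 50, P_2P_3² = 81.
Since P_2P_3² = 81 < 50 + 41 = 91, the triangle is acute, so the smallest enclosing circle is the circumcircle.
Circumcentre = (6.5, 2.5), r² = 20.5.
Centre = (6.5, 2.5).

(6.5, 2.5)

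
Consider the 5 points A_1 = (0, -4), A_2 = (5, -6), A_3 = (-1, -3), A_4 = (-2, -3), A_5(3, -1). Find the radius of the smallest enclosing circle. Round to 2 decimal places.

The farthest pair is A_2–A_4 with squared distance 58. The circle on this segment as diameter has centre (1.5, -4.5) and r² = 58/4 = 14.5.
Check A_1: distance² to centre = 2.5 ≤ 14.5, so it lies inside.
All remaining points lie in this disk, and no smaller disk contains both endpoints, so this is the minimum enclosing circle.
r = √(14.5) ≈ 3.81.

3.81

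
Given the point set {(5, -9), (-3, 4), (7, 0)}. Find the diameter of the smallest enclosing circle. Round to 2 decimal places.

15.26

Call the three points A, B, C in the order given.
Side lengths²: AB² = 233, AC² = 85, BC² = 116.
Since AB² = 233 ≥ 116 + 85 = 201, the angle opposite AB is not acute, so the smallest enclosing circle has AB as diameter.
Centre = midpoint of AB = (1, -2.5), r² = 233/4 = 58.25.
Diameter = 2r = 2√(58.25) ≈ 15.26.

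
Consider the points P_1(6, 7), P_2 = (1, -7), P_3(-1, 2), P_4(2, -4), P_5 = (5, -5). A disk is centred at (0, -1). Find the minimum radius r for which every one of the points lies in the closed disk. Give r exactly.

The required radius is the distance from (0, -1) to the farthest point.
Squared distances: 100, 37, 10, 13, 41.
Maximum is 100, attained at P_1.
r = √100 = 10.

10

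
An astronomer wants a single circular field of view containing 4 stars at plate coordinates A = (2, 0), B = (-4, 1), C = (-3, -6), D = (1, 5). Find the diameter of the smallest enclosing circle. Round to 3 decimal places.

By Welzl's lemma the MEC is supported by two points (diametrically opposite) or three points (on a circumcircle).
The farthest pair is C–D with squared distance 137. The circle on this segment as diameter has centre (-1, -0.5) and r² = 137/4 = 34.25.
Check A: distance² to centre = 9.25 ≤ 34.25, so it lies inside.
All remaining points lie in this disk, and no smaller disk contains both endpoints, so this is the minimum enclosing circle.
Diameter = 2r = 2√(34.25) ≈ 11.705.

11.705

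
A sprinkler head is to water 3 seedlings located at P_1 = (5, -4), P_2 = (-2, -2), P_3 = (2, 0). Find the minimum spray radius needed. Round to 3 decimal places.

3.640

Side lengths²: P_1P_2² = 53, P_1P_3² = 25, P_2P_3² = 20.
Since P_1P_2² = 53 ≥ 25 + 20 = 45, the angle opposite P_1P_2 is not acute, so the smallest enclosing circle has P_1P_2 as diameter.
Centre = midpoint of P_1P_2 = (1.5, -3), r² = 53/4 = 13.25.
r = √(13.25) ≈ 3.640.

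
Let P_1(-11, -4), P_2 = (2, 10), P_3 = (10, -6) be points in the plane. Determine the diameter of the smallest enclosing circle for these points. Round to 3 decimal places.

22.529

Side lengths²: P_1P_2² = 365, P_1P_3² = 445, P_2P_3² = 320.
Since P_1P_3² = 445 < 365 + 320 = 685, the triangle is acute, so the smallest enclosing circle is the circumcircle.
Circumcentre = (-0.125, -1.0625), r² = 126.89453125.
Diameter = 2r = 2√(126.89453125) ≈ 22.529.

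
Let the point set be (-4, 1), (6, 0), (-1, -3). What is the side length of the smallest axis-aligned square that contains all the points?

The bounding box has width 10 and height 4.
An axis-aligned square enclosing the set must have side ≥ max(width, height).
So the minimum side is max(10, 4) = 10.

10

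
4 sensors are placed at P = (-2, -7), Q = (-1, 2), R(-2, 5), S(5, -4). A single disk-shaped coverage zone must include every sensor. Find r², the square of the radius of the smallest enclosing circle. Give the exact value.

A smallest enclosing disk is always determined by at most three of the input points on its boundary.
The minimum enclosing circle is determined by three boundary points: P, R, S.
Their circumcentre is (-3/7, -1) with r² = 1885/49.
The farthest remaining point Q is at distance² 457/49 ≤ 1885/49.

1885/49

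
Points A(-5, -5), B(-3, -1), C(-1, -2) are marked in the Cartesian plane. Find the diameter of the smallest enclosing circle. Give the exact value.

Side lengths²: AB² = 20, AC² = 25, BC² = 5.
Since AC² = 25 ≥ 20 + 5 = 25, the angle opposite AC is not acute, so the smallest enclosing circle has AC as diameter.
Centre = midpoint of AC = (-3, -3.5), r² = 25/4 = 6.25.
Diameter = 2r = 2√(6.25) = 5.

5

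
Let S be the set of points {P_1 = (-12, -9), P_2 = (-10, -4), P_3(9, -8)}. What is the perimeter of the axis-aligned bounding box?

52

Width = max x − min x = 9 − (-12) = 21.
Height = max y − min y = -4 − (-9) = 5.
Perimeter = 2(21 + 5) = 52.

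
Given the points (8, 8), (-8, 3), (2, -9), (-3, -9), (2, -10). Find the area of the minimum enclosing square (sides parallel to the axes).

The bounding box has width 16 and height 18.
An axis-aligned square enclosing the set must have side ≥ max(width, height).
So the minimum side is max(16, 18) = 18.
Area = 18² = 324.

324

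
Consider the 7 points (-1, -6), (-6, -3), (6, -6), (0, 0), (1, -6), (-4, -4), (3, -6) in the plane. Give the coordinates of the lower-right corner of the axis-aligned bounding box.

(6, -6)

x-range [-6, 6], y-range [-6, 0].
The lower-right corner is (6, -6).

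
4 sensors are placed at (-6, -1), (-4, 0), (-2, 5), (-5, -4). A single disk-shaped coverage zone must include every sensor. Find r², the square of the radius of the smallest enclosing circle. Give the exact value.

By Welzl's lemma the MEC is supported by two points (diametrically opposite) or three points (on a circumcircle).
The farthest pair is (-2, 5)–(-5, -4) with squared distance 90. The circle on this segment as diameter has centre (-3.5, 0.5) and r² = 90/4 = 22.5.
Check (-6, -1): distance² to centre = 8.5 ≤ 22.5, so it lies inside.
All remaining points lie in this disk, and no smaller disk contains both endpoints, so this is the minimum enclosing circle.

22.5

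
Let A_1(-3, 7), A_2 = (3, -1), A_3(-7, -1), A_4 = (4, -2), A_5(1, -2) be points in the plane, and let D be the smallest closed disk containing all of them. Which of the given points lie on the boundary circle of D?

The minimum enclosing circle of a finite set is fixed by two of the points (as a diameter) or three (as a circumcircle).
The minimum enclosing circle is determined by three boundary points: A_1, A_3, A_4.
Their circumcentre is (-29/23, 26/23) with r² = 19825/529.
The farthest remaining point A_2 is at distance² 12005/529 ≤ 19825/529.
The points at distance exactly r from the centre are A_1, A_3, A_4 — 3 points.

A_1, A_3, A_4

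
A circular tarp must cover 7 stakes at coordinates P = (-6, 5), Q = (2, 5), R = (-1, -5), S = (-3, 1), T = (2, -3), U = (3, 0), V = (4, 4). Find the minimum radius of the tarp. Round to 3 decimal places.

6.089

A smallest enclosing disk is always determined by at most three of the input points on its boundary.
The minimum enclosing circle is determined by three boundary points: P, R, V.
Their circumcentre is (-51/38, 41/38) with r² = 26765/722.
The farthest remaining point T is at distance² 20077/722 ≤ 26765/722.
r = √(26765/722) ≈ 6.089.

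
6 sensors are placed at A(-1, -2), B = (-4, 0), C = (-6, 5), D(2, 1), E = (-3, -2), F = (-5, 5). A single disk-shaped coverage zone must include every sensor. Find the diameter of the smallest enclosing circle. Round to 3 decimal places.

By Welzl's lemma the MEC is supported by two points (diametrically opposite) or three points (on a circumcircle).
The minimum enclosing circle is determined by three boundary points: A, C, D.
Their circumcentre is (-7/3, 7/3) with r² = 185/9.
The farthest remaining point E is at distance² 173/9 ≤ 185/9.
Diameter = 2r = 2√(185/9) ≈ 9.068.

9.068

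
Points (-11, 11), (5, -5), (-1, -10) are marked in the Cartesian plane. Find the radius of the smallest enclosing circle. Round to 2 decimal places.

11.68

Call the three points A, B, C in the order given.
Side lengths²: AB² = 512, AC² = 541, BC² = 61.
Since AC² = 541 < 512 + 61 = 573, the triangle is acute, so the smallest enclosing circle is the circumcircle.
Circumcentre = (-111/22, 21/22), r² = 33001/242.
r = √(33001/242) ≈ 11.68.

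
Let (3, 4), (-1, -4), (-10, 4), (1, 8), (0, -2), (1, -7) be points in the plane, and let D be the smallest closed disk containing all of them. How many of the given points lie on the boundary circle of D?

The minimum enclosing circle of a finite set is fixed by two of the points (as a diameter) or three (as a circumcircle).
The minimum enclosing circle is determined by three boundary points: (-10, 4), (1, 8), (1, -7).
Their circumcentre is (-2.5, 0.5) with r² = 68.5.
The farthest remaining point (3, 4) is at distance² 42.5 ≤ 68.5.
The points at distance exactly r from the centre are (-10, 4), (1, 8), (1, -7) — 3 points.

3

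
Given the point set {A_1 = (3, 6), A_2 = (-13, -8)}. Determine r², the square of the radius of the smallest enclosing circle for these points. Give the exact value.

The smallest circle enclosing two points has them as diameter endpoints.
Centre = midpoint = (-5, -1); r² = |A_1A_2|²/4 = 452/4 = 113.

113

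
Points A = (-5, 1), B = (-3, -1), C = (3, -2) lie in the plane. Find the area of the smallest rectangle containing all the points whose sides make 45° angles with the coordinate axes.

27.5

In coordinates u = x + y, v = x − y the rectangle is axis-aligned; the map (x,y)→(u,v) scales areas by 2.
u-values: -4, -4, 1; range = 1 − (-4) = 5.
v-values: -6, -2, 5; range = 5 − (-6) = 11.
Area = (5 × 11) / 2 = 27.5.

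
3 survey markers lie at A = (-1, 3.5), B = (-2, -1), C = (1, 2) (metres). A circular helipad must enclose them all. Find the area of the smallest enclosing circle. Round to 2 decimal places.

17.03

Side lengths²: AB² = 21.25, AC² = 6.25, BC² = 18.
Since AB² = 21.25 < 18 + 6.25 = 24.25, the triangle is acute, so the smallest enclosing circle is the circumcircle.
Circumcentre = (-33/28, 33/28), r² = 2125/392.
Area = π·r² = π·2125/392 ≈ 17.03.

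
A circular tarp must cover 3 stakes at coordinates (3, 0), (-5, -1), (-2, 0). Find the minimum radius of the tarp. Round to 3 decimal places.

Call the three points A, B, C in the order given.
Side lengths²: AB² = 65, AC² = 25, BC² = 10.
Since AB² = 65 ≥ 25 + 10 = 35, the angle opposite AB is not acute, so the smallest enclosing circle has AB as diameter.
Centre = midpoint of AB = (-1, -0.5), r² = 65/4 = 16.25.
r = √(16.25) ≈ 4.031.

4.031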